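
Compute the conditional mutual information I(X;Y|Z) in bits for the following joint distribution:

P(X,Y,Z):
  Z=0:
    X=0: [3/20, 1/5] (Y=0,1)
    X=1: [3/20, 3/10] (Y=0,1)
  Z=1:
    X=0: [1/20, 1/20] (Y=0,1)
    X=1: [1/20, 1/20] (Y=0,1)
0.0055 bits

Conditional mutual information: I(X;Y|Z) = H(X|Z) + H(Y|Z) - H(X,Y|Z)

H(Z) = 0.7219
H(X,Z) = 1.7129 → H(X|Z) = 0.9910
H(Y,Z) = 1.6855 → H(Y|Z) = 0.9635
H(X,Y,Z) = 2.6710 → H(X,Y|Z) = 1.9490

I(X;Y|Z) = 0.9910 + 0.9635 - 1.9490 = 0.0055 bits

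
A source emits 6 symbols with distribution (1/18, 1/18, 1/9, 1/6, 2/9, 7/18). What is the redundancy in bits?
0.3265 bits

Redundancy measures how far a source is from maximum entropy:
R = H_max - H(X)

Maximum entropy for 6 symbols: H_max = log_2(6) = 2.5850 bits
Actual entropy: H(X) = 2.2585 bits
Redundancy: R = 2.5850 - 2.2585 = 0.3265 bits

This redundancy represents potential for compression: the source could be compressed by 0.3265 bits per symbol.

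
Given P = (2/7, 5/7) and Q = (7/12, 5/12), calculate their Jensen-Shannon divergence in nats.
0.0458 nats

Jensen-Shannon divergence is:
JSD(P||Q) = 0.5 × D_KL(P||M) + 0.5 × D_KL(Q||M)
where M = 0.5 × (P + Q) is the mixture distribution.

M = 0.5 × (2/7, 5/7) + 0.5 × (7/12, 5/12) = (0.434524, 0.565476)

D_KL(P||M) = 0.0471 nats
D_KL(Q||M) = 0.0446 nats

JSD(P||Q) = 0.5 × 0.0471 + 0.5 × 0.0446 = 0.0458 nats

Unlike KL divergence, JSD is symmetric and bounded: 0 ≤ JSD ≤ log(2).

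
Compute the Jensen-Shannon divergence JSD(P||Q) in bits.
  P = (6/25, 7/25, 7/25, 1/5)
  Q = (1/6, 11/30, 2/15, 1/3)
0.0403 bits

Jensen-Shannon divergence is:
JSD(P||Q) = 0.5 × D_KL(P||M) + 0.5 × D_KL(Q||M)
where M = 0.5 × (P + Q) is the mixture distribution.

M = 0.5 × (6/25, 7/25, 7/25, 1/5) + 0.5 × (1/6, 11/30, 2/15, 1/3) = (0.203333, 0.323333, 0.206667, 4/15)

D_KL(P||M) = 0.0389 bits
D_KL(Q||M) = 0.0417 bits

JSD(P||Q) = 0.5 × 0.0389 + 0.5 × 0.0417 = 0.0403 bits

Unlike KL divergence, JSD is symmetric and bounded: 0 ≤ JSD ≤ log(2).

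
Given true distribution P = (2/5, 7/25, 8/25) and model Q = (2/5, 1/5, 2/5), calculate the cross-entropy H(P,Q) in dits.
0.4822 dits

Cross-entropy: H(P,Q) = -Σ p(x) log q(x)

Alternatively: H(P,Q) = H(P) + D_KL(P||Q)
H(P) = 0.4723 dits
D_KL(P||Q) = 0.0099 dits

H(P,Q) = 0.4723 + 0.0099 = 0.4822 dits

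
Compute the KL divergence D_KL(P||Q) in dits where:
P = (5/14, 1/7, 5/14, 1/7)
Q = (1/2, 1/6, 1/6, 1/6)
0.0469 dits

KL divergence: D_KL(P||Q) = Σ p(x) log(p(x)/q(x))

Computing term by term:
  x=0: 5/14 × log_10[(5/14)/(1/2)] = 5/14 × -0.1461 = -0.0522
  x=1: 1/7 × log_10[(1/7)/(1/6)] = 1/7 × -0.0669 = -0.0096
  x=2: 5/14 × log_10[(5/14)/(1/6)] = 5/14 × 0.3310 = 0.1182
  x=3: 1/7 × log_10[(1/7)/(1/6)] = 1/7 × -0.0669 = -0.0096

D_KL(P||Q) = 0.0469 dits

Note: KL divergence is always non-negative and equals 0 iff P = Q.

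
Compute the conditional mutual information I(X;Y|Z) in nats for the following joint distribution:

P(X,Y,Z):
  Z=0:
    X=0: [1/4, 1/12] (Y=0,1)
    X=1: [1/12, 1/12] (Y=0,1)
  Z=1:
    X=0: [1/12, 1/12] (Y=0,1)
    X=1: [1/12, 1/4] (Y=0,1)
0.0306 nats

Conditional mutual information: I(X;Y|Z) = H(X|Z) + H(Y|Z) - H(X,Y|Z)

H(Z) = 0.6931
H(X,Z) = 1.3297 → H(X|Z) = 0.6365
H(Y,Z) = 1.3297 → H(Y|Z) = 0.6365
H(X,Y,Z) = 1.9356 → H(X,Y|Z) = 1.2425

I(X;Y|Z) = 0.6365 + 0.6365 - 1.2425 = 0.0306 nats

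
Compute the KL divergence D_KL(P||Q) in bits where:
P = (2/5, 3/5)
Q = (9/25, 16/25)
0.0049 bits

KL divergence: D_KL(P||Q) = Σ p(x) log(p(x)/q(x))

Computing term by term:
  x=0: 2/5 × log_2[(2/5)/(9/25)] = 2/5 × 0.1520 = 0.0608
  x=1: 3/5 × log_2[(3/5)/(16/25)] = 3/5 × -0.0931 = -0.0559

D_KL(P||Q) = 0.0049 bits

Note: KL divergence is always non-negative and equals 0 iff P = Q.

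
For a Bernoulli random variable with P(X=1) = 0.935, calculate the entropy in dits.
0.1045 dits

The binary entropy function is:
H(p) = -p log(p) - (1-p) log(1-p)

H(0.935) = -0.935 × log_10(0.935) - 0.065 × log_10(0.065)
H(0.935) = 0.1045 dits

Note: Binary entropy is maximized at p=0.5 (H=1 bit) and minimized at p=0 or p=1 (H=0).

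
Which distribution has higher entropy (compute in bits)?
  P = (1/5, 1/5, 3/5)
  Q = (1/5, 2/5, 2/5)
Q

Computing entropies in bits:
H(P) = 1.3710
H(Q) = 1.5219

Distribution Q has higher entropy.

Intuition: The distribution closer to uniform (more spread out) has higher entropy.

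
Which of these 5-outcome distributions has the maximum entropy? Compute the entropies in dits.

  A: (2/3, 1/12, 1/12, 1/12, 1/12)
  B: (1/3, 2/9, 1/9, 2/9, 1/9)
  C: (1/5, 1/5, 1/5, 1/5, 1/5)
C

For a discrete distribution over n outcomes, entropy is maximized by the uniform distribution.

Computing entropies:
H(A) = 0.4771 dits
H(B) = 0.6614 dits
H(C) = 0.6990 dits

The uniform distribution (where all probabilities equal 1/5) achieves the maximum entropy of log_10(5) = 0.6990 dits.

Distribution C has the highest entropy.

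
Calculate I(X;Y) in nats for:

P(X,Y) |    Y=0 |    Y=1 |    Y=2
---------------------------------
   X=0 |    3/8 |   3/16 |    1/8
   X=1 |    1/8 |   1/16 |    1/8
0.0260 nats

Mutual information: I(X;Y) = H(X) + H(Y) - H(X,Y)

Marginals:
P(X) = (11/16, 5/16), H(X) = 0.6211 nats
P(Y) = (1/2, 1/4, 1/4), H(Y) = 1.0397 nats

Joint entropy: H(X,Y) = 1.6348 nats

I(X;Y) = 0.6211 + 1.0397 - 1.6348 = 0.0260 nats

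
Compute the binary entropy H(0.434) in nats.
0.6844 nats

The binary entropy function is:
H(p) = -p log(p) - (1-p) log(1-p)

H(0.434) = -0.434 × log_e(0.434) - 0.566 × log_e(0.566)
H(0.434) = 0.6844 nats

Note: Binary entropy is maximized at p=0.5 (H=1 bit) and minimized at p=0 or p=1 (H=0).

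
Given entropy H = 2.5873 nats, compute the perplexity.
13.2938

Perplexity is e^H (or exp(H) for natural log).

H = 2.5873 nats
Perplexity = e^2.5873 = 13.2938

Interpretation: The model's uncertainty is equivalent to choosing uniformly among 13.3 options.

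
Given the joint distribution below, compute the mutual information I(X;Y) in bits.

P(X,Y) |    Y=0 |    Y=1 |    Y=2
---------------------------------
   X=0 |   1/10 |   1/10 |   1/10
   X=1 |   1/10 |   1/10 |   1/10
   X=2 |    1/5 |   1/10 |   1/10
0.0200 bits

Mutual information: I(X;Y) = H(X) + H(Y) - H(X,Y)

Marginals:
P(X) = (3/10, 3/10, 2/5), H(X) = 1.5710 bits
P(Y) = (2/5, 3/10, 3/10), H(Y) = 1.5710 bits

Joint entropy: H(X,Y) = 3.1219 bits

I(X;Y) = 1.5710 + 1.5710 - 3.1219 = 0.0200 bits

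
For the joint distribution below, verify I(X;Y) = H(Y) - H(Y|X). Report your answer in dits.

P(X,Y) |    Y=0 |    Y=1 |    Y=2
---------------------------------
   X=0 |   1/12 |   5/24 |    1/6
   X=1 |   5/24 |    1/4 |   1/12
I(X;Y) = 0.0175 dits

Mutual information has multiple equivalent forms:
- I(X;Y) = H(X) - H(X|Y)
- I(X;Y) = H(Y) - H(Y|X)
- I(X;Y) = H(X) + H(Y) - H(X,Y)

Computing all quantities:
H(X) = 0.2995, H(Y) = 0.4619, H(X,Y) = 0.7439
H(X|Y) = 0.2820, H(Y|X) = 0.4444

Verification:
H(X) - H(X|Y) = 0.2995 - 0.2820 = 0.0175
H(Y) - H(Y|X) = 0.4619 - 0.4444 = 0.0175
H(X) + H(Y) - H(X,Y) = 0.2995 + 0.4619 - 0.7439 = 0.0175

All forms give I(X;Y) = 0.0175 dits. ✓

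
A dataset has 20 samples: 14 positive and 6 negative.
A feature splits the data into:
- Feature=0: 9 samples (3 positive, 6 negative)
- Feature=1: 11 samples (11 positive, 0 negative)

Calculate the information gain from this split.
0.4681 bits

Information Gain = H(Y) - H(Y|Feature)

Before split:
P(positive) = 14/20 = 0.7000
H(Y) = 0.8813 bits

After split:
Feature=0: H = 0.9183 bits (weight = 9/20)
Feature=1: H = 0.0000 bits (weight = 11/20)
H(Y|Feature) = (9/20)×0.9183 + (11/20)×0.0000 = 0.4132 bits

Information Gain = 0.8813 - 0.4132 = 0.4681 bits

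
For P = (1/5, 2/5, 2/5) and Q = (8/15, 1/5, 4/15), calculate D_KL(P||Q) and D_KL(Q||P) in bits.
D_KL(P||Q) = 0.3510, D_KL(Q||P) = 0.3987

KL divergence is not symmetric: D_KL(P||Q) ≠ D_KL(Q||P) in general.

D_KL(P||Q) = 0.3510 bits
D_KL(Q||P) = 0.3987 bits

No, they are not equal!

This asymmetry is why KL divergence is not a true distance metric.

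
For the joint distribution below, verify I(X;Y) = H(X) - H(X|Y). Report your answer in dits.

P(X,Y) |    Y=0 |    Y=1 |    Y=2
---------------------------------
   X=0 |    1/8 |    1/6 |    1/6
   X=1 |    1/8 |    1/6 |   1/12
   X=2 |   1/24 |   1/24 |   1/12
I(X;Y) = 0.0098 dits

Mutual information has multiple equivalent forms:
- I(X;Y) = H(X) - H(X|Y)
- I(X;Y) = H(Y) - H(Y|X)
- I(X;Y) = H(X) + H(Y) - H(X,Y)

Computing all quantities:
H(X) = 0.4447, H(Y) = 0.4749, H(X,Y) = 0.9097
H(X|Y) = 0.4349, H(Y|X) = 0.4650

Verification:
H(X) - H(X|Y) = 0.4447 - 0.4349 = 0.0098
H(Y) - H(Y|X) = 0.4749 - 0.4650 = 0.0098
H(X) + H(Y) - H(X,Y) = 0.4447 + 0.4749 - 0.9097 = 0.0098

All forms give I(X;Y) = 0.0098 dits. ✓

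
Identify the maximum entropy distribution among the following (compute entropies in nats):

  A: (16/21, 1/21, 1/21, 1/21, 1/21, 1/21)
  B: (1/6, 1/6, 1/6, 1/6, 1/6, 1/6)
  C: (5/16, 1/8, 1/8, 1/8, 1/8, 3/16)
B

For a discrete distribution over n outcomes, entropy is maximized by the uniform distribution.

Computing entropies:
H(A) = 0.9321 nats
H(B) = 1.7918 nats
H(C) = 1.7171 nats

The uniform distribution (where all probabilities equal 1/6) achieves the maximum entropy of log_e(6) = 1.7918 nats.

Distribution B has the highest entropy.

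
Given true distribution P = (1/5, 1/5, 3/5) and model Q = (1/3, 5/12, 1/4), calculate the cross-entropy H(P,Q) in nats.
1.2266 nats

Cross-entropy: H(P,Q) = -Σ p(x) log q(x)

Alternatively: H(P,Q) = H(P) + D_KL(P||Q)
H(P) = 0.9503 nats
D_KL(P||Q) = 0.2763 nats

H(P,Q) = 0.9503 + 0.2763 = 1.2266 nats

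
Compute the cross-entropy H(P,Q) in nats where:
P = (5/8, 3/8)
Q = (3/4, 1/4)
0.6997 nats

Cross-entropy: H(P,Q) = -Σ p(x) log q(x)

Alternatively: H(P,Q) = H(P) + D_KL(P||Q)
H(P) = 0.6616 nats
D_KL(P||Q) = 0.0381 nats

H(P,Q) = 0.6616 + 0.0381 = 0.6997 nats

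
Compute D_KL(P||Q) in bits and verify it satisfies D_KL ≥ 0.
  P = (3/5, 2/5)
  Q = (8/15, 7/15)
0.0130 bits

KL divergence satisfies the Gibbs inequality: D_KL(P||Q) ≥ 0 for all distributions P, Q.

D_KL(P||Q) = Σ p(x) log(p(x)/q(x))
Term by term:
  x=0: 3/5 × log_2[(3/5)/(8/15)] = 0.1020
  x=1: 2/5 × log_2[(2/5)/(7/15)] = -0.0890
D_KL(P||Q) = 0.0130 bits

D_KL(P||Q) = 0.0130 ≥ 0 ✓

This non-negativity is a fundamental property: relative entropy cannot be negative because it measures how different Q is from P.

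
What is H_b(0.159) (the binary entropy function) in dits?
0.1902 dits

The binary entropy function is:
H(p) = -p log(p) - (1-p) log(1-p)

H(0.159) = -0.159 × log_10(0.159) - 0.841 × log_10(0.841)
H(0.159) = 0.1902 dits

Note: Binary entropy is maximized at p=0.5 (H=1 bit) and minimized at p=0 or p=1 (H=0).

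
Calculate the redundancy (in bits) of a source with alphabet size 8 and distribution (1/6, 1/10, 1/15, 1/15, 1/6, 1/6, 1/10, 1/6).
0.0914 bits

Redundancy measures how far a source is from maximum entropy:
R = H_max - H(X)

Maximum entropy for 8 symbols: H_max = log_2(8) = 3.0000 bits
Actual entropy: H(X) = 2.9086 bits
Redundancy: R = 3.0000 - 2.9086 = 0.0914 bits

This redundancy represents potential for compression: the source could be compressed by 0.0914 bits per symbol.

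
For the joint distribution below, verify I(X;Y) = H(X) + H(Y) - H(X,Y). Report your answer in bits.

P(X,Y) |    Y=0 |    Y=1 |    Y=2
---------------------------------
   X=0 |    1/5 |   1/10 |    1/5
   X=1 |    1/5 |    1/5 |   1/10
I(X;Y) = 0.0490 bits

Mutual information has multiple equivalent forms:
- I(X;Y) = H(X) - H(X|Y)
- I(X;Y) = H(Y) - H(Y|X)
- I(X;Y) = H(X) + H(Y) - H(X,Y)

Computing all quantities:
H(X) = 1.0000, H(Y) = 1.5710, H(X,Y) = 2.5219
H(X|Y) = 0.9510, H(Y|X) = 1.5219

Verification:
H(X) - H(X|Y) = 1.0000 - 0.9510 = 0.0490
H(Y) - H(Y|X) = 1.5710 - 1.5219 = 0.0490
H(X) + H(Y) - H(X,Y) = 1.0000 + 1.5710 - 2.5219 = 0.0490

All forms give I(X;Y) = 0.0490 bits. ✓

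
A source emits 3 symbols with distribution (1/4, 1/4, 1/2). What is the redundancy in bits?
0.0850 bits

Redundancy measures how far a source is from maximum entropy:
R = H_max - H(X)

Maximum entropy for 3 symbols: H_max = log_2(3) = 1.5850 bits
Actual entropy: H(X) = 1.5000 bits
Redundancy: R = 1.5850 - 1.5000 = 0.0850 bits

This redundancy represents potential for compression: the source could be compressed by 0.0850 bits per symbol.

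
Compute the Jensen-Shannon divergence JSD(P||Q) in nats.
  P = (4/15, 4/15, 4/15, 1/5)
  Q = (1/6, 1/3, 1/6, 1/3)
0.0219 nats

Jensen-Shannon divergence is:
JSD(P||Q) = 0.5 × D_KL(P||M) + 0.5 × D_KL(Q||M)
where M = 0.5 × (P + Q) is the mixture distribution.

M = 0.5 × (4/15, 4/15, 4/15, 1/5) + 0.5 × (1/6, 1/3, 1/6, 1/3) = (0.216667, 3/10, 0.216667, 4/15)

D_KL(P||M) = 0.0218 nats
D_KL(Q||M) = 0.0220 nats

JSD(P||Q) = 0.5 × 0.0218 + 0.5 × 0.0220 = 0.0219 nats

Unlike KL divergence, JSD is symmetric and bounded: 0 ≤ JSD ≤ log(2).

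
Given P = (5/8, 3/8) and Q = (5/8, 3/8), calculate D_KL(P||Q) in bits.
0.0000 bits

KL divergence: D_KL(P||Q) = Σ p(x) log(p(x)/q(x))

Computing term by term:
  x=0: 5/8 × log_2[(5/8)/(5/8)] = 5/8 × 0.0000 = 0.0000
  x=1: 3/8 × log_2[(3/8)/(3/8)] = 3/8 × 0.0000 = 0.0000

D_KL(P||Q) = 0.0000 bits

Note: KL divergence is always non-negative and equals 0 iff P = Q.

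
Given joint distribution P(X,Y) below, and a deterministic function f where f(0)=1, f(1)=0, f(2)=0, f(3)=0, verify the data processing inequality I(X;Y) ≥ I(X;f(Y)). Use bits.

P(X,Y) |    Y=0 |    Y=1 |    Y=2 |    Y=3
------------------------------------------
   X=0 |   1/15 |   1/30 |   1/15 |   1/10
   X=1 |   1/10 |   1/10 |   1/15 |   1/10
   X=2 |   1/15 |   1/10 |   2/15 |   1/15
I(X;Y) = 0.0524, I(X;f(Y)) = 0.0067, inequality holds: 0.0524 ≥ 0.0067

Data Processing Inequality: For any Markov chain X → Y → Z, we have I(X;Y) ≥ I(X;Z).

Here Z = f(Y) is a deterministic function of Y, forming X → Y → Z.

Original I(X;Y) = 0.0524 bits

After applying f:
P(X,Z) where Z=f(Y):
- P(X,Z=0) = P(X,Y=1) + P(X,Y=2) + P(X,Y=3)
- P(X,Z=1) = P(X,Y=0)

I(X;Z) = I(X;f(Y)) = 0.0067 bits

Verification: 0.0524 ≥ 0.0067 ✓

Information cannot be created by processing; the function f can only lose information about X.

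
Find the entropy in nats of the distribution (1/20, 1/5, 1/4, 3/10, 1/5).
1.5013 nats

Shannon entropy is H(X) = -Σ p(x) log p(x).

For P = (1/20, 1/5, 1/4, 3/10, 1/5):
H = -1/20 × log_e(1/20) -1/5 × log_e(1/5) -1/4 × log_e(1/4) -3/10 × log_e(3/10) -1/5 × log_e(1/5)
H = 1.5013 nats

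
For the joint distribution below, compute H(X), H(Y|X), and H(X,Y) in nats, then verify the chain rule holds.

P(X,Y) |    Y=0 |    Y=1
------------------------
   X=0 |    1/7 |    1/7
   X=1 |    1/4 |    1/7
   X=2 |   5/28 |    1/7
H(X,Y) = 1.7662, H(X) = 1.0898, H(Y|X) = 0.6764 (all in nats)

Chain rule: H(X,Y) = H(X) + H(Y|X)

Left side — joint entropy directly:
H(X,Y) = -Σ p(x,y) log p(x,y) = 1.7662 nats

Right side — compute H(Y|X) from the conditional distributions:
P(X) = (2/7, 11/28, 9/28), so H(X) = 1.0898 nats
H(Y|X) = Σ_x P(X=x) · H(Y|X=x):
  P(Y|X=0) = (1/2, 1/2), H(Y|X=0) = 0.6931, weight P(X=0) = 2/7
  P(Y|X=1) = (7/11, 4/11), H(Y|X=1) = 0.6555, weight P(X=1) = 11/28
  P(Y|X=2) = (5/9, 4/9), H(Y|X=2) = 0.6870, weight P(X=2) = 9/28
H(Y|X) = 0.6764 nats

H(X) + H(Y|X) = 1.0898 + 0.6764 = 1.7662 nats

Both sides equal 1.7662 nats. ✓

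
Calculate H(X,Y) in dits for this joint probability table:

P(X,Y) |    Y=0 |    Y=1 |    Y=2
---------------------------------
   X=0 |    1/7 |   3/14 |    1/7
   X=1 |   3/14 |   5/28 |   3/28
0.7657 dits

Joint entropy is H(X,Y) = -Σ_{x,y} p(x,y) log p(x,y).

Summing over all non-zero entries:
H(X,Y) = -[1/7·log_10(1/7) + 3/14·log_10(3/14) + 1/7·log_10(1/7) + 3/14·log_10(3/14) + 5/28·log_10(5/28) + 3/28·log_10(3/28)]
H(X,Y) = 0.7657 dits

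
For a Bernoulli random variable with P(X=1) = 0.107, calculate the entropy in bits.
0.4908 bits

The binary entropy function is:
H(p) = -p log(p) - (1-p) log(1-p)

H(0.107) = -0.107 × log_2(0.107) - 0.893 × log_2(0.893)
H(0.107) = 0.4908 bits

Note: Binary entropy is maximized at p=0.5 (H=1 bit) and minimized at p=0 or p=1 (H=0).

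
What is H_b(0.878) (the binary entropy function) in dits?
0.1611 dits

The binary entropy function is:
H(p) = -p log(p) - (1-p) log(1-p)

H(0.878) = -0.878 × log_10(0.878) - 0.122 × log_10(0.122)
H(0.878) = 0.1611 dits

Note: Binary entropy is maximized at p=0.5 (H=1 bit) and minimized at p=0 or p=1 (H=0).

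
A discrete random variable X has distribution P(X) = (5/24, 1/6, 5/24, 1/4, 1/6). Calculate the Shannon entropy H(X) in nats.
1.5974 nats

Shannon entropy is H(X) = -Σ p(x) log p(x).

For P = (5/24, 1/6, 5/24, 1/4, 1/6):
H = -5/24 × log_e(5/24) -1/6 × log_e(1/6) -5/24 × log_e(5/24) -1/4 × log_e(1/4) -1/6 × log_e(1/6)
H = 1.5974 nats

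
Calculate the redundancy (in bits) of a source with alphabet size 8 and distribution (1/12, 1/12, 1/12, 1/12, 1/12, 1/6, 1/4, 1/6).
0.1446 bits

Redundancy measures how far a source is from maximum entropy:
R = H_max - H(X)

Maximum entropy for 8 symbols: H_max = log_2(8) = 3.0000 bits
Actual entropy: H(X) = 2.8554 bits
Redundancy: R = 3.0000 - 2.8554 = 0.1446 bits

This redundancy represents potential for compression: the source could be compressed by 0.1446 bits per symbol.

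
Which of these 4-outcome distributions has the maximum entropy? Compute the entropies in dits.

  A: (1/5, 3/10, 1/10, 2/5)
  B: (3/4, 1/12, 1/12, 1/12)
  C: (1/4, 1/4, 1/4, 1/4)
C

For a discrete distribution over n outcomes, entropy is maximized by the uniform distribution.

Computing entropies:
H(A) = 0.5558 dits
H(B) = 0.3635 dits
H(C) = 0.6021 dits

The uniform distribution (where all probabilities equal 1/4) achieves the maximum entropy of log_10(4) = 0.6021 dits.

Distribution C has the highest entropy.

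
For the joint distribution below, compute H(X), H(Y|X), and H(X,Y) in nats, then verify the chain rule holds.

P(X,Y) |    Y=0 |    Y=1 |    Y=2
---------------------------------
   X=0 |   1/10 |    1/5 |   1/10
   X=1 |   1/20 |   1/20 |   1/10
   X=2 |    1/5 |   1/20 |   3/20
H(X,Y) = 2.0685, H(X) = 1.0549, H(Y|X) = 1.0136 (all in nats)

Chain rule: H(X,Y) = H(X) + H(Y|X)

Left side — joint entropy directly:
H(X,Y) = -Σ p(x,y) log p(x,y) = 2.0685 nats

Right side — compute H(Y|X) from the conditional distributions:
P(X) = (2/5, 1/5, 2/5), so H(X) = 1.0549 nats
H(Y|X) = Σ_x P(X=x) · H(Y|X=x):
  P(Y|X=0) = (1/4, 1/2, 1/4), H(Y|X=0) = 1.0397, weight P(X=0) = 2/5
  P(Y|X=1) = (1/4, 1/4, 1/2), H(Y|X=1) = 1.0397, weight P(X=1) = 1/5
  P(Y|X=2) = (1/2, 1/8, 3/8), H(Y|X=2) = 0.9743, weight P(X=2) = 2/5
H(Y|X) = 1.0136 nats

H(X) + H(Y|X) = 1.0549 + 1.0136 = 2.0685 nats

Both sides equal 2.0685 nats. ✓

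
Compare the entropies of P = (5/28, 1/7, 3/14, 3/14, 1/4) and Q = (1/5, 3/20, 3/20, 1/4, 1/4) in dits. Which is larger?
P

Computing entropies in dits:
H(P) = 0.6916
H(Q) = 0.6880

Distribution P has higher entropy.

Intuition: The distribution closer to uniform (more spread out) has higher entropy.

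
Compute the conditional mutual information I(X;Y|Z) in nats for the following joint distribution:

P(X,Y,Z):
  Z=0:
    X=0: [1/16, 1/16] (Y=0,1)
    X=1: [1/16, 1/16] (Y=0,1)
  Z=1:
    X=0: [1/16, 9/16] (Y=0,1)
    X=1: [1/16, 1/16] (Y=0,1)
0.0481 nats

Conditional mutual information: I(X;Y|Z) = H(X|Z) + H(Y|Z) - H(X,Y|Z)

H(Z) = 0.5623
H(X,Z) = 1.0735 → H(X|Z) = 0.5112
H(Y,Z) = 1.0735 → H(Y|Z) = 0.5112
H(X,Y,Z) = 1.5366 → H(X,Y|Z) = 0.9743

I(X;Y|Z) = 0.5112 + 0.5112 - 0.9743 = 0.0481 nats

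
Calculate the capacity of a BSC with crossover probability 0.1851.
0.3089 bits

For a binary symmetric channel (BSC) with error probability p:
Capacity C = 1 - H(p) bits per symbol

where H(p) = -p log₂(p) - (1-p) log₂(1-p) is the binary entropy function.

H(0.1851) = 0.6911 bits
C = 1 - 0.6911 = 0.3089 bits per symbol

This means we can reliably transmit up to 0.3089 bits of information per channel use.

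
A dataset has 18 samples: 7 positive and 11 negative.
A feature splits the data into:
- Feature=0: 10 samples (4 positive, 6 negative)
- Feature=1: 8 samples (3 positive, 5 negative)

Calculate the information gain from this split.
0.0005 bits

Information Gain = H(Y) - H(Y|Feature)

Before split:
P(positive) = 7/18 = 0.3889
H(Y) = 0.9641 bits

After split:
Feature=0: H = 0.9710 bits (weight = 10/18)
Feature=1: H = 0.9544 bits (weight = 8/18)
H(Y|Feature) = (10/18)×0.9710 + (8/18)×0.9544 = 0.9636 bits

Information Gain = 0.9641 - 0.9636 = 0.0005 bits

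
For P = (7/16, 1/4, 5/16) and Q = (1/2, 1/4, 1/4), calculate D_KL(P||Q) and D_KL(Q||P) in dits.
D_KL(P||Q) = 0.0049, D_KL(Q||P) = 0.0048

KL divergence is not symmetric: D_KL(P||Q) ≠ D_KL(Q||P) in general.

D_KL(P||Q) = 0.0049 dits
D_KL(Q||P) = 0.0048 dits

No, they are not equal!

This asymmetry is why KL divergence is not a true distance metric.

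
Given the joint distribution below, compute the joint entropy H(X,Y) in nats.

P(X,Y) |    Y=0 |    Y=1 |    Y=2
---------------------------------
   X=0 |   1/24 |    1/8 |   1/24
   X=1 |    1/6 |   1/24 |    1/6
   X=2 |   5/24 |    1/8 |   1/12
2.0482 nats

Joint entropy is H(X,Y) = -Σ_{x,y} p(x,y) log p(x,y).

Summing over all non-zero entries:
H(X,Y) = -[1/24·log_e(1/24) + 1/8·log_e(1/8) + 1/24·log_e(1/24) + 1/6·log_e(1/6) + 1/24·log_e(1/24) + 1/6·log_e(1/6) + 5/24·log_e(5/24) + 1/8·log_e(1/8) + 1/12·log_e(1/12)]
H(X,Y) = 2.0482 nats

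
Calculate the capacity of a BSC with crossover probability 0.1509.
0.3879 bits

For a binary symmetric channel (BSC) with error probability p:
Capacity C = 1 - H(p) bits per symbol

where H(p) = -p log₂(p) - (1-p) log₂(1-p) is the binary entropy function.

H(0.1509) = 0.6121 bits
C = 1 - 0.6121 = 0.3879 bits per symbol

This means we can reliably transmit up to 0.3879 bits of information per channel use.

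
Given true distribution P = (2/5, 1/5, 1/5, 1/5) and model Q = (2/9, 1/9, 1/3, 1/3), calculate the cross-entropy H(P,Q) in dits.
0.6430 dits

Cross-entropy: H(P,Q) = -Σ p(x) log q(x)

Alternatively: H(P,Q) = H(P) + D_KL(P||Q)
H(P) = 0.5786 dits
D_KL(P||Q) = 0.0644 dits

H(P,Q) = 0.5786 + 0.0644 = 0.6430 dits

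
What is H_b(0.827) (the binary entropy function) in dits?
0.2000 dits

The binary entropy function is:
H(p) = -p log(p) - (1-p) log(1-p)

H(0.827) = -0.827 × log_10(0.827) - 0.173 × log_10(0.173)
H(0.827) = 0.2000 dits

Note: Binary entropy is maximized at p=0.5 (H=1 bit) and minimized at p=0 or p=1 (H=0).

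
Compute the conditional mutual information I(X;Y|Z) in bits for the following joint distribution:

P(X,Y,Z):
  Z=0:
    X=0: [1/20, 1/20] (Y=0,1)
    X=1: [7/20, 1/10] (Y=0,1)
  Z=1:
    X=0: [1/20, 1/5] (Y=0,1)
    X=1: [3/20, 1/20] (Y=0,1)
0.1243 bits

Conditional mutual information: I(X;Y|Z) = H(X|Z) + H(Y|Z) - H(X,Y|Z)

H(Z) = 0.9928
H(X,Z) = 1.8150 → H(X|Z) = 0.8222
H(Y,Z) = 1.9037 → H(Y|Z) = 0.9109
H(X,Y,Z) = 2.6016 → H(X,Y|Z) = 1.6088

I(X;Y|Z) = 0.8222 + 0.9109 - 1.6088 = 0.1243 bits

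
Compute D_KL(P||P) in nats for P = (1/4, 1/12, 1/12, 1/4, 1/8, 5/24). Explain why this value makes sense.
0.0000 nats

KL divergence satisfies the Gibbs inequality: D_KL(P||Q) ≥ 0 for all distributions P, Q.

D_KL(P||Q) = Σ p(x) log(p(x)/q(x))
Each term is p(x) × log_e(p(x)/p(x)) = p(x) × log_e(1) = 0, so the sum is 0.
D_KL(P||Q) = 0.0000 nats

When P = Q, the KL divergence is exactly 0, as there is no 'divergence' between identical distributions.

This non-negativity is a fundamental property: relative entropy cannot be negative because it measures how different Q is from P.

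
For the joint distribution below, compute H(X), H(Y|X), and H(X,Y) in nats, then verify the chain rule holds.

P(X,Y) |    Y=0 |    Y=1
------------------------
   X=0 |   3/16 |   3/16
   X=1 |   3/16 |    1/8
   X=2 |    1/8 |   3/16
H(X,Y) = 1.7753, H(X) = 1.0948, H(Y|X) = 0.6806 (all in nats)

Chain rule: H(X,Y) = H(X) + H(Y|X)

Left side — joint entropy directly:
H(X,Y) = -Σ p(x,y) log p(x,y) = 1.7753 nats

Right side — compute H(Y|X) from the conditional distributions:
P(X) = (3/8, 5/16, 5/16), so H(X) = 1.0948 nats
H(Y|X) = Σ_x P(X=x) · H(Y|X=x):
  P(Y|X=0) = (1/2, 1/2), H(Y|X=0) = 0.6931, weight P(X=0) = 3/8
  P(Y|X=1) = (3/5, 2/5), H(Y|X=1) = 0.6730, weight P(X=1) = 5/16
  P(Y|X=2) = (2/5, 3/5), H(Y|X=2) = 0.6730, weight P(X=2) = 5/16
H(Y|X) = 0.6806 nats

H(X) + H(Y|X) = 1.0948 + 0.6806 = 1.7753 nats

Both sides equal 1.7753 nats. ✓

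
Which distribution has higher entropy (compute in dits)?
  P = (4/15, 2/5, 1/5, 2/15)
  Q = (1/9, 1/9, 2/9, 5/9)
P

Computing entropies in dits:
H(P) = 0.5687
H(Q) = 0.4990

Distribution P has higher entropy.

Intuition: The distribution closer to uniform (more spread out) has higher entropy.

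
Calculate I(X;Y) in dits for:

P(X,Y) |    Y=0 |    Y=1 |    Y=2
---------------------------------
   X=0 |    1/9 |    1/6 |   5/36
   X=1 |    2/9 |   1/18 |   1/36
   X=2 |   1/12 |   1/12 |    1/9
0.0418 dits

Mutual information: I(X;Y) = H(X) + H(Y) - H(X,Y)

Marginals:
P(X) = (5/12, 11/36, 5/18), H(X) = 0.4703 dits
P(Y) = (5/12, 11/36, 5/18), H(Y) = 0.4703 dits

Joint entropy: H(X,Y) = 0.8988 dits

I(X;Y) = 0.4703 + 0.4703 - 0.8988 = 0.0418 dits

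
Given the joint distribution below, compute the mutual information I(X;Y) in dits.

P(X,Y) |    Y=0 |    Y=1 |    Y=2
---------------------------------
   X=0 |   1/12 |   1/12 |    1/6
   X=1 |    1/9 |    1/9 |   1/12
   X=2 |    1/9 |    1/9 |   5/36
0.0076 dits

Mutual information: I(X;Y) = H(X) + H(Y) - H(X,Y)

Marginals:
P(X) = (1/3, 11/36, 13/36), H(X) = 0.4761 dits
P(Y) = (11/36, 11/36, 7/18), H(Y) = 0.4742 dits

Joint entropy: H(X,Y) = 0.9427 dits

I(X;Y) = 0.4761 + 0.4742 - 0.9427 = 0.0076 dits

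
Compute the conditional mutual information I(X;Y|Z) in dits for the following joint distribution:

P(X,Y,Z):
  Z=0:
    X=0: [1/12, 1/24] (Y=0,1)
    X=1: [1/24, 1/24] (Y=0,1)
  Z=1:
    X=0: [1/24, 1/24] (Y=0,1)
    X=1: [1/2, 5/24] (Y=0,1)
0.0042 dits

Conditional mutual information: I(X;Y|Z) = H(X|Z) + H(Y|Z) - H(X,Y|Z)

H(Z) = 0.2222
H(X,Z) = 0.3988 → H(X|Z) = 0.1766
H(Y,Z) = 0.4976 → H(Y|Z) = 0.2753
H(X,Y,Z) = 0.6699 → H(X,Y|Z) = 0.4477

I(X;Y|Z) = 0.1766 + 0.2753 - 0.4477 = 0.0042 dits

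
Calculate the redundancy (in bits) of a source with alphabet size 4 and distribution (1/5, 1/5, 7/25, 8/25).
0.0310 bits

Redundancy measures how far a source is from maximum entropy:
R = H_max - H(X)

Maximum entropy for 4 symbols: H_max = log_2(4) = 2.0000 bits
Actual entropy: H(X) = 1.9690 bits
Redundancy: R = 2.0000 - 1.9690 = 0.0310 bits

This redundancy represents potential for compression: the source could be compressed by 0.0310 bits per symbol.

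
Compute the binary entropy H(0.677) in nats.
0.6291 nats

The binary entropy function is:
H(p) = -p log(p) - (1-p) log(1-p)

H(0.677) = -0.677 × log_e(0.677) - 0.323 × log_e(0.323)
H(0.677) = 0.6291 nats

Note: Binary entropy is maximized at p=0.5 (H=1 bit) and minimized at p=0 or p=1 (H=0).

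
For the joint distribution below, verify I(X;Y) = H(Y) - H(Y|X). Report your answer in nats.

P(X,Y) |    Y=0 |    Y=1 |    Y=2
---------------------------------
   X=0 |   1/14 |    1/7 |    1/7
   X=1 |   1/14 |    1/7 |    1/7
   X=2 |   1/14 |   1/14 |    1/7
I(X;Y) = 0.0104 nats

Mutual information has multiple equivalent forms:
- I(X;Y) = H(X) - H(X|Y)
- I(X;Y) = H(Y) - H(Y|X)
- I(X;Y) = H(X) + H(Y) - H(X,Y)

Computing all quantities:
H(X) = 1.0934, H(Y) = 1.0609, H(X,Y) = 2.1440
H(X|Y) = 1.0830, H(Y|X) = 1.0506

Verification:
H(X) - H(X|Y) = 1.0934 - 1.0830 = 0.0104
H(Y) - H(Y|X) = 1.0609 - 1.0506 = 0.0104
H(X) + H(Y) - H(X,Y) = 1.0934 + 1.0609 - 2.1440 = 0.0104

All forms give I(X;Y) = 0.0104 nats. ✓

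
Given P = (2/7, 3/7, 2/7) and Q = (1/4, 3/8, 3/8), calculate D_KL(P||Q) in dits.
0.0077 dits

KL divergence: D_KL(P||Q) = Σ p(x) log(p(x)/q(x))

Computing term by term:
  x=0: 2/7 × log_10[(2/7)/(1/4)] = 2/7 × 0.0580 = 0.0166
  x=1: 3/7 × log_10[(3/7)/(3/8)] = 3/7 × 0.0580 = 0.0249
  x=2: 2/7 × log_10[(2/7)/(3/8)] = 2/7 × -0.1181 = -0.0337

D_KL(P||Q) = 0.0077 dits

Note: KL divergence is always non-negative and equals 0 iff P = Q.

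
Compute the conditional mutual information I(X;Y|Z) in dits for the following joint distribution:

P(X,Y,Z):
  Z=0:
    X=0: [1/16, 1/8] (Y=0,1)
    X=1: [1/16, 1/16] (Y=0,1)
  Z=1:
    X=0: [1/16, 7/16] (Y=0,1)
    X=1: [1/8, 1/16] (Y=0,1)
0.0432 dits

Conditional mutual information: I(X;Y|Z) = H(X|Z) + H(Y|Z) - H(X,Y|Z)

H(Z) = 0.2697
H(X,Z) = 0.5360 → H(X|Z) = 0.2663
H(Y,Z) = 0.5360 → H(Y|Z) = 0.2663
H(X,Y,Z) = 0.7591 → H(X,Y|Z) = 0.4894

I(X;Y|Z) = 0.2663 + 0.2663 - 0.4894 = 0.0432 dits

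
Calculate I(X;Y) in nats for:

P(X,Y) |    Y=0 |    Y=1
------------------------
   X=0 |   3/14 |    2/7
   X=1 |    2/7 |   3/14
0.0102 nats

Mutual information: I(X;Y) = H(X) + H(Y) - H(X,Y)

Marginals:
P(X) = (1/2, 1/2), H(X) = 0.6931 nats
P(Y) = (1/2, 1/2), H(Y) = 0.6931 nats

Joint entropy: H(X,Y) = 1.3761 nats

I(X;Y) = 0.6931 + 0.6931 - 1.3761 = 0.0102 nats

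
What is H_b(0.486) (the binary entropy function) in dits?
0.3009 dits

The binary entropy function is:
H(p) = -p log(p) - (1-p) log(1-p)

H(0.486) = -0.486 × log_10(0.486) - 0.514 × log_10(0.514)
H(0.486) = 0.3009 dits

Note: Binary entropy is maximized at p=0.5 (H=1 bit) and minimized at p=0 or p=1 (H=0).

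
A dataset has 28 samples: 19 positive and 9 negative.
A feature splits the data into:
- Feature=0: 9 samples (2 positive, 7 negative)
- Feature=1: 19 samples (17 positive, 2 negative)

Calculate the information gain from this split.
0.3309 bits

Information Gain = H(Y) - H(Y|Feature)

Before split:
P(positive) = 19/28 = 0.6786
H(Y) = 0.9059 bits

After split:
Feature=0: H = 0.7642 bits (weight = 9/28)
Feature=1: H = 0.4855 bits (weight = 19/28)
H(Y|Feature) = (9/28)×0.7642 + (19/28)×0.4855 = 0.5751 bits

Information Gain = 0.9059 - 0.5751 = 0.3309 bits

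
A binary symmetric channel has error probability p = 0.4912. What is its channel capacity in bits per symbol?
0.0002 bits

For a binary symmetric channel (BSC) with error probability p:
Capacity C = 1 - H(p) bits per symbol

where H(p) = -p log₂(p) - (1-p) log₂(1-p) is the binary entropy function.

H(0.4912) = 0.9998 bits
C = 1 - 0.9998 = 0.0002 bits per symbol

This means we can reliably transmit up to 0.0002 bits of information per channel use.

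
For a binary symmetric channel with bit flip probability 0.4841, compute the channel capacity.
0.0007 bits

For a binary symmetric channel (BSC) with error probability p:
Capacity C = 1 - H(p) bits per symbol

where H(p) = -p log₂(p) - (1-p) log₂(1-p) is the binary entropy function.

H(0.4841) = 0.9993 bits
C = 1 - 0.9993 = 0.0007 bits per symbol

This means we can reliably transmit up to 0.0007 bits of information per channel use.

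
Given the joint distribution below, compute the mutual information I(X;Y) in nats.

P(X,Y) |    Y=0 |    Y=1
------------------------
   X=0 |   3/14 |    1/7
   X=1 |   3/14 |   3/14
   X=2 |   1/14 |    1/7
0.0193 nats

Mutual information: I(X;Y) = H(X) + H(Y) - H(X,Y)

Marginals:
P(X) = (5/14, 3/7, 3/14), H(X) = 1.0609 nats
P(Y) = (1/2, 1/2), H(Y) = 0.6931 nats

Joint entropy: H(X,Y) = 1.7348 nats

I(X;Y) = 1.0609 + 0.6931 - 1.7348 = 0.0193 nats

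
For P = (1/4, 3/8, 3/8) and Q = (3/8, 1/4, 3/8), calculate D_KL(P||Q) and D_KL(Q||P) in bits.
D_KL(P||Q) = 0.0731, D_KL(Q||P) = 0.0731

KL divergence is not symmetric: D_KL(P||Q) ≠ D_KL(Q||P) in general.

D_KL(P||Q) = 0.0731 bits
D_KL(Q||P) = 0.0731 bits

In this case they happen to be equal (to 4 decimal places).

This asymmetry is why KL divergence is not a true distance metric.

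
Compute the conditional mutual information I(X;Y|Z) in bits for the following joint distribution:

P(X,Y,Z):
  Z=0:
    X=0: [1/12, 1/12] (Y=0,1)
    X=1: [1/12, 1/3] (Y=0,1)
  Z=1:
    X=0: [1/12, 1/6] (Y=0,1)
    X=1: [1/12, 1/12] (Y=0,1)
0.0443 bits

Conditional mutual information: I(X;Y|Z) = H(X|Z) + H(Y|Z) - H(X,Y|Z)

H(Z) = 0.9799
H(X,Z) = 1.8879 → H(X|Z) = 0.9080
H(Y,Z) = 1.8879 → H(Y|Z) = 0.9080
H(X,Y,Z) = 2.7516 → H(X,Y|Z) = 1.7718

I(X;Y|Z) = 0.9080 + 0.9080 - 1.7718 = 0.0443 bits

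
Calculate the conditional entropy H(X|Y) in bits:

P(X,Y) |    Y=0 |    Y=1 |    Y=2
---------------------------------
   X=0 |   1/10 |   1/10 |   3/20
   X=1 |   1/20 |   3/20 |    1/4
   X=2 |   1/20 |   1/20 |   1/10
1.4805 bits

Using the chain rule: H(X|Y) = H(X,Y) - H(Y)

First, compute H(X,Y) = 2.9660 bits

Marginal P(Y) = (1/5, 3/10, 1/2)
H(Y) = 1.4855 bits

H(X|Y) = H(X,Y) - H(Y) = 2.9660 - 1.4855 = 1.4805 bits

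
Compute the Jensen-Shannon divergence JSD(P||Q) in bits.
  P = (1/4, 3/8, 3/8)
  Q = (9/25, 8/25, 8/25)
0.0103 bits

Jensen-Shannon divergence is:
JSD(P||Q) = 0.5 × D_KL(P||M) + 0.5 × D_KL(Q||M)
where M = 0.5 × (P + Q) is the mixture distribution.

M = 0.5 × (1/4, 3/8, 3/8) + 0.5 × (9/25, 8/25, 8/25) = (0.305, 0.3475, 0.3475)

D_KL(P||M) = 0.0107 bits
D_KL(Q||M) = 0.0100 bits

JSD(P||Q) = 0.5 × 0.0107 + 0.5 × 0.0100 = 0.0103 bits

Unlike KL divergence, JSD is symmetric and bounded: 0 ≤ JSD ≤ log(2).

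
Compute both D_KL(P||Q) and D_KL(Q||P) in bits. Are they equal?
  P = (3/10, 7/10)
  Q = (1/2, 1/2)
D_KL(P||Q) = 0.1187, D_KL(Q||P) = 0.1258

KL divergence is not symmetric: D_KL(P||Q) ≠ D_KL(Q||P) in general.

D_KL(P||Q) = 0.1187 bits
D_KL(Q||P) = 0.1258 bits

No, they are not equal!

This asymmetry is why KL divergence is not a true distance metric.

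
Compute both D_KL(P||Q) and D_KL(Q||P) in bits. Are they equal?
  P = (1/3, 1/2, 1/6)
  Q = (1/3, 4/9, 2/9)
D_KL(P||Q) = 0.0158, D_KL(Q||P) = 0.0167

KL divergence is not symmetric: D_KL(P||Q) ≠ D_KL(Q||P) in general.

D_KL(P||Q) = 0.0158 bits
D_KL(Q||P) = 0.0167 bits

No, they are not equal!

This asymmetry is why KL divergence is not a true distance metric.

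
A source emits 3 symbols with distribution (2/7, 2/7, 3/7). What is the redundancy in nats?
0.0196 nats

Redundancy measures how far a source is from maximum entropy:
R = H_max - H(X)

Maximum entropy for 3 symbols: H_max = log_e(3) = 1.0986 nats
Actual entropy: H(X) = 1.0790 nats
Redundancy: R = 1.0986 - 1.0790 = 0.0196 nats

This redundancy represents potential for compression: the source could be compressed by 0.0196 nats per symbol.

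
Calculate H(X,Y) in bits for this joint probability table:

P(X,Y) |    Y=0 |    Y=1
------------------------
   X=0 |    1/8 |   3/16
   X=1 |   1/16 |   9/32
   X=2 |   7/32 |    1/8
2.4472 bits

Joint entropy is H(X,Y) = -Σ_{x,y} p(x,y) log p(x,y).

Summing over all non-zero entries:
H(X,Y) = -[1/8·log_2(1/8) + 3/16·log_2(3/16) + 1/16·log_2(1/16) + 9/32·log_2(9/32) + 7/32·log_2(7/32) + 1/8·log_2(1/8)]
H(X,Y) = 2.4472 bits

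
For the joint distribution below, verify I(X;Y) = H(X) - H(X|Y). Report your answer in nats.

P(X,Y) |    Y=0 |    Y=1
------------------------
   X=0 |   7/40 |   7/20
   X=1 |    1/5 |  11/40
I(X;Y) = 0.0041 nats

Mutual information has multiple equivalent forms:
- I(X;Y) = H(X) - H(X|Y)
- I(X;Y) = H(Y) - H(Y|X)
- I(X;Y) = H(X) + H(Y) - H(X,Y)

Computing all quantities:
H(X) = 0.6919, H(Y) = 0.6616, H(X,Y) = 1.3494
H(X|Y) = 0.6878, H(Y|X) = 0.6575

Verification:
H(X) - H(X|Y) = 0.6919 - 0.6878 = 0.0041
H(Y) - H(Y|X) = 0.6616 - 0.6575 = 0.0041
H(X) + H(Y) - H(X,Y) = 0.6919 + 0.6616 - 1.3494 = 0.0041

All forms give I(X;Y) = 0.0041 nats. ✓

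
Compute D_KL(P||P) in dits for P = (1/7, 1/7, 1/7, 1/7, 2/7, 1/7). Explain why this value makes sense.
0.0000 dits

KL divergence satisfies the Gibbs inequality: D_KL(P||Q) ≥ 0 for all distributions P, Q.

D_KL(P||Q) = Σ p(x) log(p(x)/q(x))
Each term is p(x) × log_10(p(x)/p(x)) = p(x) × log_10(1) = 0, so the sum is 0.
D_KL(P||Q) = 0.0000 dits

When P = Q, the KL divergence is exactly 0, as there is no 'divergence' between identical distributions.

This non-negativity is a fundamental property: relative entropy cannot be negative because it measures how different Q is from P.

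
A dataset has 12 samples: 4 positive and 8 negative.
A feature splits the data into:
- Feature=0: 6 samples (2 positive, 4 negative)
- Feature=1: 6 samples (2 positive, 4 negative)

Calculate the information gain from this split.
0.0000 bits

Information Gain = H(Y) - H(Y|Feature)

Before split:
P(positive) = 4/12 = 0.3333
H(Y) = 0.9183 bits

After split:
Feature=0: H = 0.9183 bits (weight = 6/12)
Feature=1: H = 0.9183 bits (weight = 6/12)
H(Y|Feature) = (6/12)×0.9183 + (6/12)×0.9183 = 0.9183 bits

Information Gain = 0.9183 - 0.9183 = 0.0000 bits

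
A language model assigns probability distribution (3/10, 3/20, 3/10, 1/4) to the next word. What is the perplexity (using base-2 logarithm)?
3.8710

Perplexity is 2^H (or exp(H) for natural log).

First, H = -Σ p log p = 1.9527 bits
Perplexity = 2^1.9527 = 3.8710

Interpretation: The model's uncertainty is equivalent to choosing uniformly among 3.9 options.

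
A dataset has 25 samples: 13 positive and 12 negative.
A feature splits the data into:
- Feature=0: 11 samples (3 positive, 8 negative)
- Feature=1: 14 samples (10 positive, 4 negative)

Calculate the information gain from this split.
0.1435 bits

Information Gain = H(Y) - H(Y|Feature)

Before split:
P(positive) = 13/25 = 0.5200
H(Y) = 0.9988 bits

After split:
Feature=0: H = 0.8454 bits (weight = 11/25)
Feature=1: H = 0.8631 bits (weight = 14/25)
H(Y|Feature) = (11/25)×0.8454 + (14/25)×0.8631 = 0.8553 bits

Information Gain = 0.9988 - 0.8553 = 0.1435 bits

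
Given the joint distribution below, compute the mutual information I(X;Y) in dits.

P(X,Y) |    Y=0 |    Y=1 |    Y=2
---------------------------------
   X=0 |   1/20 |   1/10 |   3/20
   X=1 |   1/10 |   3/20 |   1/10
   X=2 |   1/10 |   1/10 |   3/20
0.0095 dits

Mutual information: I(X;Y) = H(X) + H(Y) - H(X,Y)

Marginals:
P(X) = (3/10, 7/20, 7/20), H(X) = 0.4760 dits
P(Y) = (1/4, 7/20, 2/5), H(Y) = 0.4693 dits

Joint entropy: H(X,Y) = 0.9358 dits

I(X;Y) = 0.4760 + 0.4693 - 0.9358 = 0.0095 dits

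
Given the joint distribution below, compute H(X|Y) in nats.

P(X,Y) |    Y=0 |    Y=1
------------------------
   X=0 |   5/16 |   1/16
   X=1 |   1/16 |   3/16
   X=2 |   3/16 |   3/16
0.9664 nats

Using the chain rule: H(X|Y) = H(X,Y) - H(Y)

First, compute H(X,Y) = 1.6517 nats

Marginal P(Y) = (9/16, 7/16)
H(Y) = 0.6853 nats

H(X|Y) = H(X,Y) - H(Y) = 1.6517 - 0.6853 = 0.9664 nats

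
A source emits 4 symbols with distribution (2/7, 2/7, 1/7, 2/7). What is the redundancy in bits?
0.0498 bits

Redundancy measures how far a source is from maximum entropy:
R = H_max - H(X)

Maximum entropy for 4 symbols: H_max = log_2(4) = 2.0000 bits
Actual entropy: H(X) = 1.9502 bits
Redundancy: R = 2.0000 - 1.9502 = 0.0498 bits

This redundancy represents potential for compression: the source could be compressed by 0.0498 bits per symbol.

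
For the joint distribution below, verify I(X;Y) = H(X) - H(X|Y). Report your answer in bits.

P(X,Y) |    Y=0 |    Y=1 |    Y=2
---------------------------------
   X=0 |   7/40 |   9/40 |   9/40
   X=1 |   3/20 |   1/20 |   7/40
I(X;Y) = 0.0472 bits

Mutual information has multiple equivalent forms:
- I(X;Y) = H(X) - H(X|Y)
- I(X;Y) = H(Y) - H(Y|X)
- I(X;Y) = H(X) + H(Y) - H(X,Y)

Computing all quantities:
H(X) = 0.9544, H(Y) = 1.5679, H(X,Y) = 2.4751
H(X|Y) = 0.9072, H(Y|X) = 1.5207

Verification:
H(X) - H(X|Y) = 0.9544 - 0.9072 = 0.0472
H(Y) - H(Y|X) = 1.5679 - 1.5207 = 0.0472
H(X) + H(Y) - H(X,Y) = 0.9544 + 1.5679 - 2.4751 = 0.0472

All forms give I(X;Y) = 0.0472 bits. ✓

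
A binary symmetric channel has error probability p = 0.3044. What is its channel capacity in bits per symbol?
0.1134 bits

For a binary symmetric channel (BSC) with error probability p:
Capacity C = 1 - H(p) bits per symbol

where H(p) = -p log₂(p) - (1-p) log₂(1-p) is the binary entropy function.

H(0.3044) = 0.8866 bits
C = 1 - 0.8866 = 0.1134 bits per symbol

This means we can reliably transmit up to 0.1134 bits of information per channel use.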